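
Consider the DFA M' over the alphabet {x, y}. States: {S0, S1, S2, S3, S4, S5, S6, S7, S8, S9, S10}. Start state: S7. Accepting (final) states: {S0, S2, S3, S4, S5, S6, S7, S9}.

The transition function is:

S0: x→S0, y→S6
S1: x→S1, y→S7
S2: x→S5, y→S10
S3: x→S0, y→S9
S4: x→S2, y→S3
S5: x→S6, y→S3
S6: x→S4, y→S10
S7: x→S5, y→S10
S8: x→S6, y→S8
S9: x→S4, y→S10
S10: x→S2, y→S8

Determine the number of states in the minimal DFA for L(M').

4

First remove the unreachable states {S1}; 10 states remain.
Start with accepting vs non-accepting: {S0,S2,S3,S4,S5,S6,S7,S9} | {S8,S10}.
Split {S0,S2,S3,S4,S5,S6,S7,S9} by δ(·,y) → {S0,S3,S4,S5} and {S2,S6,S7,S9}.
Split {S0,S3,S4,S5} by δ(·,x) → {S0,S3} and {S4,S5}.
The partition is now stable with 4 blocks: {S0,S3} | {S8,S10} | {S2,S6,S7,S9} | {S4,S5}.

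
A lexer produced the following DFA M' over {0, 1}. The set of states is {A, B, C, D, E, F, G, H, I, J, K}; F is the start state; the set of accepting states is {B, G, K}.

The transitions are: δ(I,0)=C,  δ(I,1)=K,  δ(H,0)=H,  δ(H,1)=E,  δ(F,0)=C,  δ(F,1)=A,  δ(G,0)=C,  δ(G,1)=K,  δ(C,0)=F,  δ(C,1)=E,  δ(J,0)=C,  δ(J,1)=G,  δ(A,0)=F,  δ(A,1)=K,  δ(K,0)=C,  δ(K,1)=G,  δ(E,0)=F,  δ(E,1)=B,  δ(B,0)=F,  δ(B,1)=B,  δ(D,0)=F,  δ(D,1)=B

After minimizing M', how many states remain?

States {D,H,I,J} cannot be reached from the start state, so discard them.
P0 = {B,G,K} | {A,C,E,F}.
On input 1, block {A,C,E,F} splits into {A,E} and {C,F}.
The partition is now stable with 3 blocks: {B,G,K} | {A,E} | {C,F}.

3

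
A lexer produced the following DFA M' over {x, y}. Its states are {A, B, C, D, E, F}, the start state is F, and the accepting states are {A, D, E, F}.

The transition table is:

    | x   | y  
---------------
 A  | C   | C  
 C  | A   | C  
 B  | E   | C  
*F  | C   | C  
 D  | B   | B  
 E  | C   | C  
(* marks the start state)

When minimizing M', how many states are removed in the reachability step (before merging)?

3

No path from F leads to B, D, E; the other 3 states are all reachable.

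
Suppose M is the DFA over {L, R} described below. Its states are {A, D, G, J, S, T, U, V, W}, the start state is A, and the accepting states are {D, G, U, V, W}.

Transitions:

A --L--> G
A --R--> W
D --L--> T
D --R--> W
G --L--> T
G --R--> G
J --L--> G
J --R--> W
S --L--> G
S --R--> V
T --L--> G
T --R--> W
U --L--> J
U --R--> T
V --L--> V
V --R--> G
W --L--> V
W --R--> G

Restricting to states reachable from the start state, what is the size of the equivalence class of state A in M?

2

First remove the unreachable states {D,J,S,U}; 5 states remain.
Start with accepting vs non-accepting: {G,V,W} | {A,T}.
On input L, block {G,V,W} splits into {V,W} and {G}.
Stable partition: {V,W} | {A,T} | {G} — 3 equivalence classes.
The equivalence class containing A is {A,T}, of size 2.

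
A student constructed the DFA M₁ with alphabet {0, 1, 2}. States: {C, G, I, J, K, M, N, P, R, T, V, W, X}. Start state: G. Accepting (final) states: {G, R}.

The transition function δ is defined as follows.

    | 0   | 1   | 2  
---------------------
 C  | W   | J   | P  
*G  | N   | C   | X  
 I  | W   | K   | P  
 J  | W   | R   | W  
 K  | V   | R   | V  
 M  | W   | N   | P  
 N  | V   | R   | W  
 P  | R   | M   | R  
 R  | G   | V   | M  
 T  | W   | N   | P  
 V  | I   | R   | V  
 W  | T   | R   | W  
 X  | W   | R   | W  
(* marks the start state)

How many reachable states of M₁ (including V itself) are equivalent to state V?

Initial partition by acceptance: {G,R} | {C,I,J,K,M,N,P,T,V,W,X}.
On input 0, block {G,R} splits into {R} and {G}.
Split {C,I,J,K,M,N,P,T,V,W,X} by δ(·,0) → {C,I,J,K,M,N,T,V,W,X} and {P}.
On input 1, block {C,I,J,K,M,N,T,V,W,X} splits into {J,K,N,V,W,X} and {C,I,M,T}.
On input 0, block {J,K,N,V,W,X} splits into {J,K,N,X} and {V,W}.
The partition is now stable with 6 blocks: {R} | {J,K,N,X} | {G} | {P} | {C,I,M,T} | {V,W}.
The equivalence class containing V is {V,W}, of size 2.

2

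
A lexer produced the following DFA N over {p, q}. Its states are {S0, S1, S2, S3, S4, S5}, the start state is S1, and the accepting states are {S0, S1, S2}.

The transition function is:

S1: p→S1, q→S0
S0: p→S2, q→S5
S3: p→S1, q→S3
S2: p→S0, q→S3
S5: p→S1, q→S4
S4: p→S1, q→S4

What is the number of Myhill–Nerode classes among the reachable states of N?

P0 = {S0,S1,S2} | {S3,S4,S5}.
Refine {S0,S1,S2} on symbol q: members go to different blocks, giving {S0,S2} and {S1}.
No further refinement is possible. Final partition (3 blocks): {S0,S2} | {S3,S4,S5} | {S1}.

3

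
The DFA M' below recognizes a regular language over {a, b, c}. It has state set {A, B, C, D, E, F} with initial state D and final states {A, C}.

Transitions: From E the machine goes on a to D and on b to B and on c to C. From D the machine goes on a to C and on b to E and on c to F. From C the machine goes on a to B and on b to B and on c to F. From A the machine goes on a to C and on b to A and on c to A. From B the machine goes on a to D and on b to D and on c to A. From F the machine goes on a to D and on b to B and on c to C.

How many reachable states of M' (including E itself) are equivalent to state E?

Initial partition by acceptance: {A,C} | {B,D,E,F}.
Split {A,C} by δ(·,a) → {A} and {C}.
Split {B,D,E,F} by δ(·,a) → {B,E,F} and {D}.
Split {B,E,F} by δ(·,b) → {E,F} and {B}.
Stable partition: {A} | {E,F} | {C} | {D} | {B} — 5 equivalence classes.
State E belongs to the block {E,F}, which has 2 states.

2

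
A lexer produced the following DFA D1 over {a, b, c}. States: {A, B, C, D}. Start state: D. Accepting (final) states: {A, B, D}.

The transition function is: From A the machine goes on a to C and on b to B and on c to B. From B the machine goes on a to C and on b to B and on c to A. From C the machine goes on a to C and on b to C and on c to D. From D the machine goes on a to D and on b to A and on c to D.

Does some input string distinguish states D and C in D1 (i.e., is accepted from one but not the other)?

Yes

Initial partition by acceptance: {A,B,D} | {C}.
Refine {A,B,D} on symbol a: members go to different blocks, giving {A,B} and {D}.
No further refinement is possible. Final partition (3 blocks): {A,B} | {C} | {D}.
D and C end up in different blocks, so they are distinguishable. For instance, the string 'ε' is accepted from only D.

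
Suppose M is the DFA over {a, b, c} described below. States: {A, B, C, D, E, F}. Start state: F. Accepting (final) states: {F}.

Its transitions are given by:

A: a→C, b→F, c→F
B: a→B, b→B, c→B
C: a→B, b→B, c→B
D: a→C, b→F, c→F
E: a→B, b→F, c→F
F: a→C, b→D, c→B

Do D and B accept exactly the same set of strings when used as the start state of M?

States {A,E} cannot be reached from the start state, so discard them.
Start with accepting vs non-accepting: {F} | {B,C,D}.
On input b, block {B,C,D} splits into {B,C} and {D}.
Stable partition: {F} | {B,C} | {D} — 3 equivalence classes.
D and B end up in different blocks, so they are distinguishable. For instance, the string 'b' is accepted from only D.

No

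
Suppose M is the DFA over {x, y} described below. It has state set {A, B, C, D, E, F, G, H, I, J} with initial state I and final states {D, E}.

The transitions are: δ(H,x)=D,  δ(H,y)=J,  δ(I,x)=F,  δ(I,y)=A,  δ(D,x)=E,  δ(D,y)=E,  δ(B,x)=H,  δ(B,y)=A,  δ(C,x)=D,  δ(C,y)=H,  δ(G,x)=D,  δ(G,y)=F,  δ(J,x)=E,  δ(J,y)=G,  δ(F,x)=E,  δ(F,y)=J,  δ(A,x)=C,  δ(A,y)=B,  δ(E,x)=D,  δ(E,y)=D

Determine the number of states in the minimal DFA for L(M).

3

Initial partition by acceptance: {D,E} | {A,B,C,F,G,H,I,J}.
Refine {A,B,C,F,G,H,I,J} on symbol x: members go to different blocks, giving {C,F,G,H,J} and {A,B,I}.
Stable partition: {D,E} | {C,F,G,H,J} | {A,B,I} — 3 equivalence classes.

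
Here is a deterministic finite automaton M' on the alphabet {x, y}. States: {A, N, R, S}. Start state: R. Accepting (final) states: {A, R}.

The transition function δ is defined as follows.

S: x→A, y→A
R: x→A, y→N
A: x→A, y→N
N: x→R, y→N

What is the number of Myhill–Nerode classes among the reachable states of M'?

Reachable states from the start: {A,N,R}. Unreachable: {S} — drop them.
Initial partition by acceptance: {A,R} | {N}.
No further refinement is possible. Final partition (2 blocks): {A,R} | {N}.

2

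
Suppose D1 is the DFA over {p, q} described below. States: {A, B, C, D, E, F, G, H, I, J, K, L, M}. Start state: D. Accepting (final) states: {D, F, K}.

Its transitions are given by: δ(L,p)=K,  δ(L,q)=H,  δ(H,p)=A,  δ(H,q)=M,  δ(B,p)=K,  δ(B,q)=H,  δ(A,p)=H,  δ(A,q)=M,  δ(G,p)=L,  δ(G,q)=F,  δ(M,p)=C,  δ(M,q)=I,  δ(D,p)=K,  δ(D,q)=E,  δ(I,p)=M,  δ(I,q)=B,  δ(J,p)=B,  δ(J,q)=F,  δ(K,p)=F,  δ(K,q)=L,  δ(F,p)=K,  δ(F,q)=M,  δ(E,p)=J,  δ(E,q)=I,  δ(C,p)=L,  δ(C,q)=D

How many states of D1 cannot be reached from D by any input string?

1

Starting at D and following transitions, the reachable set is {A, B, C, D, E, F, H, I, J, K, L, M}. That leaves G unreachable — 1 in total.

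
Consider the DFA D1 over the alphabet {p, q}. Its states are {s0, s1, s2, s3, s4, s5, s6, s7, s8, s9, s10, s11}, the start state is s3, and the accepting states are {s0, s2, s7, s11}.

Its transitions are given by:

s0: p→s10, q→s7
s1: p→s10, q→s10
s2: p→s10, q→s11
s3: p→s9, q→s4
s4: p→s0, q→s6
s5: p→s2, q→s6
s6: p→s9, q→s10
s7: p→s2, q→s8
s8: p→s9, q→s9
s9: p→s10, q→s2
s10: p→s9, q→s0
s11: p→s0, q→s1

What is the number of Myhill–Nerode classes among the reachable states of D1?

States {s5} cannot be reached from the start state, so discard them.
Start with accepting vs non-accepting: {s0,s2,s7,s11} | {s1,s3,s4,s6,s8,s9,s10}.
On input p, block {s0,s2,s7,s11} splits into {s0,s2} and {s7,s11}.
On input p, block {s1,s3,s4,s6,s8,s9,s10} splits into {s1,s3,s6,s8,s9,s10} and {s4}.
Split {s1,s3,s6,s8,s9,s10} by δ(·,q) → {s1,s6,s8} and {s9,s10} and {s3}.
Stable partition: {s0,s2} | {s1,s6,s8} | {s7,s11} | {s4} | {s9,s10} | {s3} — 6 equivalence classes.

6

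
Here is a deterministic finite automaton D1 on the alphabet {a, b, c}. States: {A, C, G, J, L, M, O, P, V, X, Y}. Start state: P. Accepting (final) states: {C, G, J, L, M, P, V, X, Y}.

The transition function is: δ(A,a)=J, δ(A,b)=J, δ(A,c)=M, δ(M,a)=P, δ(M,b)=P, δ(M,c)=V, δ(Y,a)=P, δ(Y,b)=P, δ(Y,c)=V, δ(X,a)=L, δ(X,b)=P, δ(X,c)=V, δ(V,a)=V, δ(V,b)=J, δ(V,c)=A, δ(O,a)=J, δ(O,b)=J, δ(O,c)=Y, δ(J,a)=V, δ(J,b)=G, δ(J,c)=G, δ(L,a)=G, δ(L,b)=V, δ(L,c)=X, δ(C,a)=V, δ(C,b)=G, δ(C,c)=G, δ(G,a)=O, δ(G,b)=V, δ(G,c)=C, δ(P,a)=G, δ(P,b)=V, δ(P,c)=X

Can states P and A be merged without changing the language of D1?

Start with accepting vs non-accepting: {C,G,J,L,M,P,V,X,Y} | {A,O}.
On input a, block {C,G,J,L,M,P,V,X,Y} splits into {C,J,L,M,P,V,X,Y} and {G}.
On input a, block {C,J,L,M,P,V,X,Y} splits into {C,J,M,V,X,Y} and {L,P}.
Refine {C,J,M,V,X,Y} on symbol a: members go to different blocks, giving {M,X,Y} and {C,J,V}.
Refine {C,J,V} on symbol b: members go to different blocks, giving {C,J} and {V}.
No further refinement is possible. Final partition (6 blocks): {M,X,Y} | {A,O} | {G} | {L,P} | {C,J} | {V}.
P and A end up in different blocks, so they are distinguishable. For instance, the string 'ε' is accepted from only P.

No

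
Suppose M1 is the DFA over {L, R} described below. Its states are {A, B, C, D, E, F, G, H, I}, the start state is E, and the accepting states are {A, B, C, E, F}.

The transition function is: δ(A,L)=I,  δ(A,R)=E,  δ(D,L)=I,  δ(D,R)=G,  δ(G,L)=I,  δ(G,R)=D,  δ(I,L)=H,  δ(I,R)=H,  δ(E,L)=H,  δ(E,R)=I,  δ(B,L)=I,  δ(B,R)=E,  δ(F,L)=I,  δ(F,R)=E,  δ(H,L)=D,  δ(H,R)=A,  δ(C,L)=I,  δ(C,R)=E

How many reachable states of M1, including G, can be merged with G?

2

States {B,C,F} cannot be reached from the start state, so discard them.
P0 = {A,E} | {D,G,H,I}.
On input R, block {A,E} splits into {A} and {E}.
On input R, block {D,G,H,I} splits into {D,G,I} and {H}.
On input L, block {D,G,I} splits into {D,G} and {I}.
Stable partition: {A} | {D,G} | {E} | {H} | {I} — 5 equivalence classes.
The equivalence class containing G is {D,G}, of size 2.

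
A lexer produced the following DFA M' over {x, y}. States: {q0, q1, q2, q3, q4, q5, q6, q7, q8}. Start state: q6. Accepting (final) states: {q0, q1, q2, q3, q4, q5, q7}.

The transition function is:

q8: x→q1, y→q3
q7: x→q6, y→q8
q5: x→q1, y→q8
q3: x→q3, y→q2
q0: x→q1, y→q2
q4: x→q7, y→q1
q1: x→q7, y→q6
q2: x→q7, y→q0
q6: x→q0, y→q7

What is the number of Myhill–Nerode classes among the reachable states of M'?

7

Reachable states from the start: {q0,q1,q2,q3,q6,q7,q8}. Unreachable: {q4,q5} — drop them.
P0 = {q0,q1,q2,q3,q7} | {q6,q8}.
Refine {q0,q1,q2,q3,q7} on symbol x: members go to different blocks, giving {q0,q1,q2,q3} and {q7}.
On input x, block {q0,q1,q2,q3} splits into {q0,q3} and {q1,q2}.
Split {q0,q3} by δ(·,x) → {q0} and {q3}.
Split {q6,q8} by δ(·,x) → {q6} and {q8}.
Refine {q1,q2} on symbol y: members go to different blocks, giving {q1} and {q2}.
No further refinement is possible. Final partition (7 blocks): {q0} | {q6} | {q7} | {q1} | {q3} | {q8} | {q2}.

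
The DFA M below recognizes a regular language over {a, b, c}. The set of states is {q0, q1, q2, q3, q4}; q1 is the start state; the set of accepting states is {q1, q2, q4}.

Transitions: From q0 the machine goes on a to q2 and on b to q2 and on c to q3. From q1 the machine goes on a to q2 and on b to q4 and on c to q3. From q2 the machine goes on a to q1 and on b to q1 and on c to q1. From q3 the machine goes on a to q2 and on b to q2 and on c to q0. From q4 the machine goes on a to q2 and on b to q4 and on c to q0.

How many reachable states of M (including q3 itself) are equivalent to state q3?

All states are reachable from the start state.
Start with accepting vs non-accepting: {q1,q2,q4} | {q0,q3}.
Refine {q1,q2,q4} on symbol c: members go to different blocks, giving {q1,q4} and {q2}.
The partition is now stable with 3 blocks: {q1,q4} | {q0,q3} | {q2}.
State q3 belongs to the block {q0,q3}, which has 2 states.

2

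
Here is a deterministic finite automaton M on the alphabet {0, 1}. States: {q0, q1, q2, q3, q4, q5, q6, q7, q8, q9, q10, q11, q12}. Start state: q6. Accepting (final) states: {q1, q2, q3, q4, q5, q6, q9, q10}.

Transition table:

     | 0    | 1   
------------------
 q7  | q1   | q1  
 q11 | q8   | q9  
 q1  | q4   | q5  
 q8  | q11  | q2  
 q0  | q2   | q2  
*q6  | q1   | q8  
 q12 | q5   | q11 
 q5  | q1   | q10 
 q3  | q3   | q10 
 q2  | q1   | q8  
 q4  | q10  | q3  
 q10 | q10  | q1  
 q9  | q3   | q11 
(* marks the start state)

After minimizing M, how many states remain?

First remove the unreachable states {q0,q7,q12}; 10 states remain.
P0 = {q1,q2,q3,q4,q5,q6,q9,q10} | {q8,q11}.
Refine {q1,q2,q3,q4,q5,q6,q9,q10} on symbol 1: members go to different blocks, giving {q1,q3,q4,q5,q10} and {q2,q6,q9}.
The partition is now stable with 3 blocks: {q1,q3,q4,q5,q10} | {q8,q11} | {q2,q6,q9}.

3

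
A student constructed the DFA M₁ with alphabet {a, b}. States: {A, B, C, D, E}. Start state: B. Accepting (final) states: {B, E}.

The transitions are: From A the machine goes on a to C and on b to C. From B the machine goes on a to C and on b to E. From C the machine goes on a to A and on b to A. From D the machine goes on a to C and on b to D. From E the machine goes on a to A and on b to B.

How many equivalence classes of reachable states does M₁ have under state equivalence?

Reachable states from the start: {A,B,C,E}. Unreachable: {D} — drop them.
Start with accepting vs non-accepting: {B,E} | {A,C}.
The partition is now stable with 2 blocks: {B,E} | {A,C}.

2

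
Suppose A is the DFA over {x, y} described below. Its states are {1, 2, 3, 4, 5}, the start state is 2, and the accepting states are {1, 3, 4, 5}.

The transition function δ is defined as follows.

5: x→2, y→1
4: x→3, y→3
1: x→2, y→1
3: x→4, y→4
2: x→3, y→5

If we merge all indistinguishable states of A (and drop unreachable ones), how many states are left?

All states are reachable from the start state.
P0 = {1,3,4,5} | {2}.
Split {1,3,4,5} by δ(·,x) → {1,5} and {3,4}.
Stable partition: {1,5} | {2} | {3,4} — 3 equivalence classes.

3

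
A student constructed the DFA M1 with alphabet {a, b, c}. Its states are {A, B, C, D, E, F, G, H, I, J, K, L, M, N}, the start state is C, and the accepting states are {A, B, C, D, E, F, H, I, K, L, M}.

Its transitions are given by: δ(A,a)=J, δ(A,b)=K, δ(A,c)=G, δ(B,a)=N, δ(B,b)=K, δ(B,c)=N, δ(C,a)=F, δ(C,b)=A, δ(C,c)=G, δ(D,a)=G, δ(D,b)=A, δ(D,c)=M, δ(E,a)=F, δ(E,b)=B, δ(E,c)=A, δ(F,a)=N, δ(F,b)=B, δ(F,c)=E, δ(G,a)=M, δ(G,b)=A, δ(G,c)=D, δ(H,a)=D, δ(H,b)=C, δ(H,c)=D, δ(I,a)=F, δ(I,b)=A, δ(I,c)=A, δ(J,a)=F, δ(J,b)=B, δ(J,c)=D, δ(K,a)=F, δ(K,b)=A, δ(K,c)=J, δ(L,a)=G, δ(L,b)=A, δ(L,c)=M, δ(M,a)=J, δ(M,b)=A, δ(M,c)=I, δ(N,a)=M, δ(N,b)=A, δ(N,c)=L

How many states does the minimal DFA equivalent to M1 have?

6

States {H} cannot be reached from the start state, so discard them.
P0 = {A,B,C,D,E,F,I,K,L,M} | {G,J,N}.
Refine {A,B,C,D,E,F,I,K,L,M} on symbol a: members go to different blocks, giving {A,B,D,F,L,M} and {C,E,I,K}.
On input b, block {A,B,D,F,L,M} splits into {D,F,L,M} and {A,B}.
Split {D,F,L,M} by δ(·,c) → {D,L} and {F,M}.
Split {C,E,I,K} by δ(·,c) → {C,K} and {E,I}.
No further refinement is possible. Final partition (6 blocks): {D,L} | {G,J,N} | {C,K} | {A,B} | {F,M} | {E,I}.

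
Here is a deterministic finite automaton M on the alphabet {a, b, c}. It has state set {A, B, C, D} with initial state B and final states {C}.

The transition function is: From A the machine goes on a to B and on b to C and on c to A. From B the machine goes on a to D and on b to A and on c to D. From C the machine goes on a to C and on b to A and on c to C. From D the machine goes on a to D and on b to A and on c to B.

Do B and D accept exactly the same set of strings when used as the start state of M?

Start with accepting vs non-accepting: {C} | {A,B,D}.
Split {A,B,D} by δ(·,b) → {B,D} and {A}.
Stable partition: {C} | {B,D} | {A} — 3 equivalence classes.
B and D lie in the same block of the stable partition, so they are equivalent — no string distinguishes them.

Yes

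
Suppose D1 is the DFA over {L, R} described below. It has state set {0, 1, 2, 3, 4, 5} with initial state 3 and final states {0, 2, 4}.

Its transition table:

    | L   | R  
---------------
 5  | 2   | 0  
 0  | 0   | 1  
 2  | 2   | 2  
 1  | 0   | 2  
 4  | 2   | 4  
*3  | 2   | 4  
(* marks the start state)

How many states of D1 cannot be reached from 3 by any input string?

No path from 3 leads to 0, 1, 5; the other 3 states are all reachable.

3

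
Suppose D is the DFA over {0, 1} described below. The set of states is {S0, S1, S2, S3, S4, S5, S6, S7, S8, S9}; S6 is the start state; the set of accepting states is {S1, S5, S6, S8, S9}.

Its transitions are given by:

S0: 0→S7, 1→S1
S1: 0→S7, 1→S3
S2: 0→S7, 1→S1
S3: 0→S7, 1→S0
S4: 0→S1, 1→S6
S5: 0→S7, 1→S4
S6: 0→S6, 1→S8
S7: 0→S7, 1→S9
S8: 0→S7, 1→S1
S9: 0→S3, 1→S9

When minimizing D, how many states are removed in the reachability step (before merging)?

3

No path from S6 leads to S2, S4, S5; the other 7 states are all reachable.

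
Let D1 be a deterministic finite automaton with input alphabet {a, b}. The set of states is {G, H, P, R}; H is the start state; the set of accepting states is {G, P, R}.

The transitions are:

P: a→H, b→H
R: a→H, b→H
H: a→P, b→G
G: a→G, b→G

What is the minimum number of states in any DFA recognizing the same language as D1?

3

Reachable states from the start: {G,H,P}. Unreachable: {R} — drop them.
Start with accepting vs non-accepting: {G,P} | {H}.
On input a, block {G,P} splits into {G} and {P}.
Stable partition: {G} | {H} | {P} — 3 equivalence classes.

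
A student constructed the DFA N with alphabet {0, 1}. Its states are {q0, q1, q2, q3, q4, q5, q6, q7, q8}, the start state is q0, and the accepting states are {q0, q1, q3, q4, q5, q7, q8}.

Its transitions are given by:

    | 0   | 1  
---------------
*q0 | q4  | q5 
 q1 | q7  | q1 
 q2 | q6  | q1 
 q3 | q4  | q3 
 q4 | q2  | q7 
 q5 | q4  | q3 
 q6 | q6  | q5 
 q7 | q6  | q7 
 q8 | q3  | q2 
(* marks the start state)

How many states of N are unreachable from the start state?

BFS from q0 reaches {q0, q1, q2, q3, q4, q5, q6, q7}; the 1 state(s) q8 are never visited.

1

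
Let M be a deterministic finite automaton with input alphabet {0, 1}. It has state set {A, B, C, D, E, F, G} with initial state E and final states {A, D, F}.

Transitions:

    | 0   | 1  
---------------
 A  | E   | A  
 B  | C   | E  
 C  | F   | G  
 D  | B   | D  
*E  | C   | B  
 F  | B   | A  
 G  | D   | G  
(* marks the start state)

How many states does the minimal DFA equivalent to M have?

3

All states are reachable from the start state.
Start with accepting vs non-accepting: {A,D,F} | {B,C,E,G}.
Split {B,C,E,G} by δ(·,0) → {B,E} and {C,G}.
No further refinement is possible. Final partition (3 blocks): {A,D,F} | {B,E} | {C,G}.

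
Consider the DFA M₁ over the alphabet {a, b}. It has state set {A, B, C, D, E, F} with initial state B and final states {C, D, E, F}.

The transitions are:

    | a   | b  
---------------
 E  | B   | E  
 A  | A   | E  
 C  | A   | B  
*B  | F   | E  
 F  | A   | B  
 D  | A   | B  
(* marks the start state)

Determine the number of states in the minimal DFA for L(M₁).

First remove the unreachable states {C,D}; 4 states remain.
Initial partition by acceptance: {E,F} | {A,B}.
Refine {E,F} on symbol b: members go to different blocks, giving {E} and {F}.
On input a, block {A,B} splits into {A} and {B}.
No further refinement is possible. Final partition (4 blocks): {E} | {A} | {F} | {B}.

4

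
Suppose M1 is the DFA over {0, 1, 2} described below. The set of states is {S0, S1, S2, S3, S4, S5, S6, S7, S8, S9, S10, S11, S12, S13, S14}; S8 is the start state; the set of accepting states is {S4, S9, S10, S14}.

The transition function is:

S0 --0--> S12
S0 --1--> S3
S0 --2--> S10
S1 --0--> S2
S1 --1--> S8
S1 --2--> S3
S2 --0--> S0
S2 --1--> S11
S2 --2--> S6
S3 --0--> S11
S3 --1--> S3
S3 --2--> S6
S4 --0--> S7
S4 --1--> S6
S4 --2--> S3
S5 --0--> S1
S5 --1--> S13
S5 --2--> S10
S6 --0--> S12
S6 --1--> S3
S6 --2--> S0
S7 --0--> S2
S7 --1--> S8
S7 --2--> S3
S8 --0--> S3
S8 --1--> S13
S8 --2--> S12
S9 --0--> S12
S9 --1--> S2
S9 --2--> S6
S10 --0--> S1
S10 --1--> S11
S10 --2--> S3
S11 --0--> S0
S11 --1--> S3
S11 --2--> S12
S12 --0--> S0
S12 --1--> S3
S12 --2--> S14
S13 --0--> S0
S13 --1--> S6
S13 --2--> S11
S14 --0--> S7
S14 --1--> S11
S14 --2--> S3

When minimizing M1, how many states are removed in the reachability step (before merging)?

BFS from S8 reaches {S0, S1, S2, S3, S6, S7, S8, S10, S11, S12, S13, S14}; the 3 state(s) S4, S5, S9 are never visited.

3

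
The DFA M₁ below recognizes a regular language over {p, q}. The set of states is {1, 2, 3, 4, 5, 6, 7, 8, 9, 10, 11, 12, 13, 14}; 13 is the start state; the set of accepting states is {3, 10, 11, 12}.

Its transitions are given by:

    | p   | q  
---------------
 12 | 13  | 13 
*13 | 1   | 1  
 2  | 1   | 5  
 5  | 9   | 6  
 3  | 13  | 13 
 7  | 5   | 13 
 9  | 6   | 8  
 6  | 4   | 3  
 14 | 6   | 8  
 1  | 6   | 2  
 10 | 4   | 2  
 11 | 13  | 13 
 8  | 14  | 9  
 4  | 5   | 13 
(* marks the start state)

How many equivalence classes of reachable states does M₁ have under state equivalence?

9

States {7,10,11,12} cannot be reached from the start state, so discard them.
Initial partition by acceptance: {3} | {1,2,4,5,6,8,9,13,14}.
On input q, block {1,2,4,5,6,8,9,13,14} splits into {1,2,4,5,8,9,13,14} and {6}.
On input p, block {1,2,4,5,8,9,13,14} splits into {2,4,5,8,13} and {1,9,14}.
On input p, block {2,4,5,8,13} splits into {2,5,8,13} and {4}.
Split {2,5,8,13} by δ(·,q) → {8,13} and {2} and {5}.
On input q, block {1,9,14} splits into {9,14} and {1}.
Split {8,13} by δ(·,p) → {8} and {13}.
The partition is now stable with 9 blocks: {3} | {8} | {6} | {9,14} | {4} | {2} | {5} | {1} | {13}.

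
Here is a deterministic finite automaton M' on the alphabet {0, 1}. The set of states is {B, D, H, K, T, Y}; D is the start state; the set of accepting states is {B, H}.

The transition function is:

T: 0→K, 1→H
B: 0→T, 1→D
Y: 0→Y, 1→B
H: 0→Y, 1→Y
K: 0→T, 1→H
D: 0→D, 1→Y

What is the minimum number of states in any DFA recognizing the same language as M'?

5

P0 = {B,H} | {D,K,T,Y}.
Refine {D,K,T,Y} on symbol 1: members go to different blocks, giving {K,T,Y} and {D}.
Refine {B,H} on symbol 1: members go to different blocks, giving {H} and {B}.
Refine {K,T,Y} on symbol 1: members go to different blocks, giving {K,T} and {Y}.
Stable partition: {H} | {K,T} | {D} | {B} | {Y} — 5 equivalence classes.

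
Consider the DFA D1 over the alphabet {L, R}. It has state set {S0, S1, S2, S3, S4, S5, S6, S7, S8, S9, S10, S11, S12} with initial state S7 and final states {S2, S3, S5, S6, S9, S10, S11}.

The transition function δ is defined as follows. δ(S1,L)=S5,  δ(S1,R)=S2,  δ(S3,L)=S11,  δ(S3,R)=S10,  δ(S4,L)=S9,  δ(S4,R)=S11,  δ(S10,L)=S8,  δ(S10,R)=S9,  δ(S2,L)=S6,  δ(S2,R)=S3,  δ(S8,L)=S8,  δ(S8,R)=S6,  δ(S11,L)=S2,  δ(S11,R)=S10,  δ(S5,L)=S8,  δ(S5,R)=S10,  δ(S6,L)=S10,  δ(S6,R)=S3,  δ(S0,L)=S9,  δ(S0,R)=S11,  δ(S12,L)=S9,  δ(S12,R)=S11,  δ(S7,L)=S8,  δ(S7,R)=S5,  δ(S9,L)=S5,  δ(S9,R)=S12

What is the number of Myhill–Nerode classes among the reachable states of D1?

First remove the unreachable states {S0,S1,S4}; 10 states remain.
Start with accepting vs non-accepting: {S2,S3,S5,S6,S9,S10,S11} | {S7,S8,S12}.
Refine {S2,S3,S5,S6,S9,S10,S11} on symbol L: members go to different blocks, giving {S2,S3,S6,S9,S11} and {S5,S10}.
On input L, block {S2,S3,S6,S9,S11} splits into {S2,S3,S11} and {S6,S9}.
Refine {S2,S3,S11} on symbol L: members go to different blocks, giving {S3,S11} and {S2}.
Split {S3,S11} by δ(·,L) → {S3} and {S11}.
Refine {S7,S8,S12} on symbol L: members go to different blocks, giving {S7,S8} and {S12}.
Refine {S7,S8} on symbol R: members go to different blocks, giving {S7} and {S8}.
Refine {S5,S10} on symbol R: members go to different blocks, giving {S5} and {S10}.
Refine {S6,S9} on symbol L: members go to different blocks, giving {S6} and {S9}.
The partition is now stable with 10 blocks: {S3} | {S7} | {S5} | {S6} | {S2} | {S11} | {S12} | {S8} | {S10} | {S9}.

10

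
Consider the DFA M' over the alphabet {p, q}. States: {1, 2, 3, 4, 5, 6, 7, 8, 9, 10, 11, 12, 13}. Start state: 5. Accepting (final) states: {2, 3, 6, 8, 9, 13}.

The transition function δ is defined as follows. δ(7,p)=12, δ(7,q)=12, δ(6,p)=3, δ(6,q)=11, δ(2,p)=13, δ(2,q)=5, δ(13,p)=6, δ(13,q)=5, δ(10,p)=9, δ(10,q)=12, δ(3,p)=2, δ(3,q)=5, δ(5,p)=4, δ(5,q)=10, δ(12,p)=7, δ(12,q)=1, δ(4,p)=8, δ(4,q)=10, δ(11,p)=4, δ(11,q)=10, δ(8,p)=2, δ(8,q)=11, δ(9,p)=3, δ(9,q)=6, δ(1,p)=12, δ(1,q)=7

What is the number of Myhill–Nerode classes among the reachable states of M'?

All states are reachable from the start state.
P0 = {2,3,6,8,9,13} | {1,4,5,7,10,11,12}.
On input q, block {2,3,6,8,9,13} splits into {2,3,6,8,13} and {9}.
Refine {1,4,5,7,10,11,12} on symbol p: members go to different blocks, giving {1,5,7,11,12} and {4} and {10}.
Refine {1,5,7,11,12} on symbol p: members go to different blocks, giving {1,7,12} and {5,11}.
Stable partition: {2,3,6,8,13} | {1,7,12} | {9} | {4} | {10} | {5,11} — 6 equivalence classes.

6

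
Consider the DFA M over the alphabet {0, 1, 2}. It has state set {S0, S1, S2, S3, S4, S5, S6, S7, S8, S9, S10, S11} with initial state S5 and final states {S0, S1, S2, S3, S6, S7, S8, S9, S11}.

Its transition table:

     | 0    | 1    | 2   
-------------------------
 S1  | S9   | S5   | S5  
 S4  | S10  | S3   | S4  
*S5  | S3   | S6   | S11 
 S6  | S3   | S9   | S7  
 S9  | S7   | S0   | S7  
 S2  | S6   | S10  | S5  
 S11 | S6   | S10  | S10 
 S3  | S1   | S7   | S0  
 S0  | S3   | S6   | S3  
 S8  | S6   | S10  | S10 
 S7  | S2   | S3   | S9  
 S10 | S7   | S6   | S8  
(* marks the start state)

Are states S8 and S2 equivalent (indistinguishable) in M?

Yes

First remove the unreachable states {S4}; 11 states remain.
Initial partition by acceptance: {S0,S1,S2,S3,S6,S7,S8,S9,S11} | {S5,S10}.
Split {S0,S1,S2,S3,S6,S7,S8,S9,S11} by δ(·,1) → {S0,S3,S6,S7,S9} and {S1,S2,S8,S11}.
On input 0, block {S0,S3,S6,S7,S9} splits into {S0,S6,S9} and {S3,S7}.
Stable partition: {S0,S6,S9} | {S5,S10} | {S1,S2,S8,S11} | {S3,S7} — 4 equivalence classes.
S8 and S2 lie in the same block of the stable partition, so they are equivalent — no string distinguishes them.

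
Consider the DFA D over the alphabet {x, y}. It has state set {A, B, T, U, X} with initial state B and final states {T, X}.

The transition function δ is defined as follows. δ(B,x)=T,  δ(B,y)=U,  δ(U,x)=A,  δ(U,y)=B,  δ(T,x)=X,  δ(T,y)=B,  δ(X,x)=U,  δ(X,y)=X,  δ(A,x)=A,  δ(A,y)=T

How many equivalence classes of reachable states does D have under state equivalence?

All states are reachable from the start state.
Start with accepting vs non-accepting: {T,X} | {A,B,U}.
Split {T,X} by δ(·,x) → {X} and {T}.
Refine {A,B,U} on symbol x: members go to different blocks, giving {A,U} and {B}.
On input y, block {A,U} splits into {A} and {U}.
No further refinement is possible. Final partition (5 blocks): {X} | {A} | {T} | {B} | {U}.

5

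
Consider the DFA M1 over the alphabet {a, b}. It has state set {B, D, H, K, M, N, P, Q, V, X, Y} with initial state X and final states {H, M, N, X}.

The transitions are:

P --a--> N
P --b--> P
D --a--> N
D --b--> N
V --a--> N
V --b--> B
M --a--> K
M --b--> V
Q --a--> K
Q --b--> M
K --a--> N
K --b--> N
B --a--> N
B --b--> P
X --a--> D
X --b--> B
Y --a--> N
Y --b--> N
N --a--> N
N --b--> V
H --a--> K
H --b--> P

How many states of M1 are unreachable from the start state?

5

BFS from X reaches {B, D, N, P, V, X}; the 5 state(s) H, K, M, Q, Y are never visited.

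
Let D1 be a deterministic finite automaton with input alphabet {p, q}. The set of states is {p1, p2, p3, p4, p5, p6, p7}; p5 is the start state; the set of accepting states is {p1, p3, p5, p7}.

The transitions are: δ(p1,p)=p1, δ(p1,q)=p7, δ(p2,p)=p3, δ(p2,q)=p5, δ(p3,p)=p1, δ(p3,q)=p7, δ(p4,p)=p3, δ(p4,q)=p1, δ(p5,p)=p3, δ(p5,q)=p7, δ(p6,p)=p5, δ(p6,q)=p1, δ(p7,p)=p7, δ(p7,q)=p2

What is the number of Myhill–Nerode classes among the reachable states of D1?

3

States {p4,p6} cannot be reached from the start state, so discard them.
P0 = {p1,p3,p5,p7} | {p2}.
Refine {p1,p3,p5,p7} on symbol q: members go to different blocks, giving {p1,p3,p5} and {p7}.
No further refinement is possible. Final partition (3 blocks): {p1,p3,p5} | {p2} | {p7}.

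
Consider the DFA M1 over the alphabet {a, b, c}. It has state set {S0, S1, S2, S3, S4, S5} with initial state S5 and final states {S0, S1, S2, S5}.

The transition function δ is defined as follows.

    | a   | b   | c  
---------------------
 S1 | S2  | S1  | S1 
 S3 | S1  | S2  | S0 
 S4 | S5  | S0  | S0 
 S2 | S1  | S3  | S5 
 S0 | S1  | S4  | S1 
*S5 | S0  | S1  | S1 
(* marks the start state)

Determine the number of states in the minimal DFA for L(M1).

Every state is reachable, so we keep all 6.
Start with accepting vs non-accepting: {S0,S1,S2,S5} | {S3,S4}.
Refine {S0,S1,S2,S5} on symbol b: members go to different blocks, giving {S0,S2} and {S1,S5}.
Stable partition: {S0,S2} | {S3,S4} | {S1,S5} — 3 equivalence classes.

3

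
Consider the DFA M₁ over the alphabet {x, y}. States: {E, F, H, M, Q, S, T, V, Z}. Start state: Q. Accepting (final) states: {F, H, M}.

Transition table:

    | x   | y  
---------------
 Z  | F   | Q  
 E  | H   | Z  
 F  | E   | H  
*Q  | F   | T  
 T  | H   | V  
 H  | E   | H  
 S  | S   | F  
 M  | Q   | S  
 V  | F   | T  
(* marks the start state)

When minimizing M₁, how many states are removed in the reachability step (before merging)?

2

BFS from Q reaches {E, F, H, Q, T, V, Z}; the 2 state(s) M, S are never visited.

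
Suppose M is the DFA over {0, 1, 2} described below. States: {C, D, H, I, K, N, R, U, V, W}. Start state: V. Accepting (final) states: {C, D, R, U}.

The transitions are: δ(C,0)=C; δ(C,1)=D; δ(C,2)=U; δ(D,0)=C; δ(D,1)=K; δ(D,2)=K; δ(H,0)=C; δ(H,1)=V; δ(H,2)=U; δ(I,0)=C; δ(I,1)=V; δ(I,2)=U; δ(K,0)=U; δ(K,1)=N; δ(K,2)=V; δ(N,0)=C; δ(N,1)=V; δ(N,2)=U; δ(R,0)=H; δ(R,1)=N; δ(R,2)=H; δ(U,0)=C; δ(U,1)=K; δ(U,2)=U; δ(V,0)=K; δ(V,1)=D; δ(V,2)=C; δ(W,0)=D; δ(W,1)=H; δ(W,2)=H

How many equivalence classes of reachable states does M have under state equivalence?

6

First remove the unreachable states {H,I,R,W}; 6 states remain.
Initial partition by acceptance: {C,D,U} | {K,N,V}.
Split {C,D,U} by δ(·,1) → {D,U} and {C}.
Refine {D,U} on symbol 2: members go to different blocks, giving {U} and {D}.
Refine {K,N,V} on symbol 0: members go to different blocks, giving {V} and {K} and {N}.
No further refinement is possible. Final partition (6 blocks): {U} | {V} | {C} | {D} | {K} | {N}.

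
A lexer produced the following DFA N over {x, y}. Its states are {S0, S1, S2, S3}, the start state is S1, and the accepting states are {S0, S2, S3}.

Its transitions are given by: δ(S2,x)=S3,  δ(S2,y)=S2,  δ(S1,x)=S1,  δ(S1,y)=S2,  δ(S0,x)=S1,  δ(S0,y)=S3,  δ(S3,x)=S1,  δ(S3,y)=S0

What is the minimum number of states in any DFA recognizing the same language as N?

3

Every state is reachable, so we keep all 4.
P0 = {S0,S2,S3} | {S1}.
On input x, block {S0,S2,S3} splits into {S0,S3} and {S2}.
The partition is now stable with 3 blocks: {S0,S3} | {S1} | {S2}.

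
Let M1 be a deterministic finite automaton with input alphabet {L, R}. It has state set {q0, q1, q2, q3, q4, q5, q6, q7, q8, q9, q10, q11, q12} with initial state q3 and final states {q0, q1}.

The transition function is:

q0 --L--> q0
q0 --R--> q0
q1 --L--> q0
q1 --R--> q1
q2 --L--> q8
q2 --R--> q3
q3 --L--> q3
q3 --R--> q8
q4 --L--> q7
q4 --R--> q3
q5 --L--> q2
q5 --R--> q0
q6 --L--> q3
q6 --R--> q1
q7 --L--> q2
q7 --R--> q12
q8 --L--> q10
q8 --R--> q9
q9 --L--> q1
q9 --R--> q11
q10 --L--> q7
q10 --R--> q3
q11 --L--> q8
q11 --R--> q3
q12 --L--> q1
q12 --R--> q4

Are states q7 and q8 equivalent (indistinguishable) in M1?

Reachable states from the start: {q0,q1,q2,q3,q4,q7,q8,q9,q10,q11,q12}. Unreachable: {q5,q6} — drop them.
Initial partition by acceptance: {q0,q1} | {q2,q3,q4,q7,q8,q9,q10,q11,q12}.
Split {q2,q3,q4,q7,q8,q9,q10,q11,q12} by δ(·,L) → {q2,q3,q4,q7,q8,q10,q11} and {q9,q12}.
On input R, block {q2,q3,q4,q7,q8,q10,q11} splits into {q2,q3,q4,q10,q11} and {q7,q8}.
On input L, block {q2,q3,q4,q10,q11} splits into {q2,q4,q10,q11} and {q3}.
The partition is now stable with 5 blocks: {q0,q1} | {q2,q4,q10,q11} | {q9,q12} | {q7,q8} | {q3}.
q7 and q8 lie in the same block of the stable partition, so they are equivalent — no string distinguishes them.

Yes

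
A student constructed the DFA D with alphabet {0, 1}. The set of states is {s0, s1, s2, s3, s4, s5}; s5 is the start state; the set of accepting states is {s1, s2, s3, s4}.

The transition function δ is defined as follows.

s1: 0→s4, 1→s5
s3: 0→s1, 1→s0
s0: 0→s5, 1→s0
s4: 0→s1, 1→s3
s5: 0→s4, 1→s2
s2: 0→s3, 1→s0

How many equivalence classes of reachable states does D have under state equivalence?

Every state is reachable, so we keep all 6.
Initial partition by acceptance: {s1,s2,s3,s4} | {s0,s5}.
Split {s1,s2,s3,s4} by δ(·,1) → {s1,s2,s3} and {s4}.
Split {s1,s2,s3} by δ(·,0) → {s2,s3} and {s1}.
Split {s2,s3} by δ(·,0) → {s2} and {s3}.
On input 0, block {s0,s5} splits into {s0} and {s5}.
Stable partition: {s2} | {s0} | {s4} | {s1} | {s3} | {s5} — 6 equivalence classes.

6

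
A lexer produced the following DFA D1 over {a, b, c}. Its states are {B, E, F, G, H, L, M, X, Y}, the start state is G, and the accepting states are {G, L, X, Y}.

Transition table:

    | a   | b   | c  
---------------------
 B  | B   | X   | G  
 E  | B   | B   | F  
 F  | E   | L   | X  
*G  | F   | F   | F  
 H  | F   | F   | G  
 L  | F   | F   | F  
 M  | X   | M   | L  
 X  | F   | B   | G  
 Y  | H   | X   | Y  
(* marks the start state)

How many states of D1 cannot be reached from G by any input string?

3

No path from G leads to H, M, Y; the other 6 states are all reachable.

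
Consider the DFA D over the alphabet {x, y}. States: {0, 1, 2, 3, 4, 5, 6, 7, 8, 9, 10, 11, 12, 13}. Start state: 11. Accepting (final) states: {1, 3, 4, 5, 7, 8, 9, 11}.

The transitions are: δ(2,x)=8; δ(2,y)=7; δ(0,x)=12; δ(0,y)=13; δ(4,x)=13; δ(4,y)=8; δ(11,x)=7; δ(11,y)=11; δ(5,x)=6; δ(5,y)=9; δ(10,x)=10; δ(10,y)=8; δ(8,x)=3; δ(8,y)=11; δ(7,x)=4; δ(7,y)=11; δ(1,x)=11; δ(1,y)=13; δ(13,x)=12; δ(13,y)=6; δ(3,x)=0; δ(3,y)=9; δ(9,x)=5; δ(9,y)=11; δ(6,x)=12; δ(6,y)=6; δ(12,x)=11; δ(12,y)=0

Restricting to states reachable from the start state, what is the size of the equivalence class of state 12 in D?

1

Reachable states from the start: {0,3,4,5,6,7,8,9,11,12,13}. Unreachable: {1,2,10} — drop them.
P0 = {3,4,5,7,8,9,11} | {0,6,12,13}.
Split {3,4,5,7,8,9,11} by δ(·,x) → {7,8,9,11} and {3,4,5}.
On input x, block {7,8,9,11} splits into {7,8,9} and {11}.
Refine {0,6,12,13} on symbol x: members go to different blocks, giving {0,6,13} and {12}.
Stable partition: {7,8,9} | {0,6,13} | {3,4,5} | {11} | {12} — 5 equivalence classes.
The equivalence class containing 12 is {12}, of size 1.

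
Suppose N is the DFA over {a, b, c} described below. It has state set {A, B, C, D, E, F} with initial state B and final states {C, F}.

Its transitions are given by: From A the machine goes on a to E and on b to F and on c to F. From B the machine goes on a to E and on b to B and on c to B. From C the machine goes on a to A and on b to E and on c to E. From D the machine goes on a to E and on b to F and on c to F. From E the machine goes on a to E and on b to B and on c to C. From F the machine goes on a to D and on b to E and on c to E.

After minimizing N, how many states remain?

4

All states are reachable from the start state.
Start with accepting vs non-accepting: {C,F} | {A,B,D,E}.
Split {A,B,D,E} by δ(·,b) → {A,D} and {B,E}.
Split {B,E} by δ(·,c) → {B} and {E}.
Stable partition: {C,F} | {A,D} | {B} | {E} — 4 equivalence classes.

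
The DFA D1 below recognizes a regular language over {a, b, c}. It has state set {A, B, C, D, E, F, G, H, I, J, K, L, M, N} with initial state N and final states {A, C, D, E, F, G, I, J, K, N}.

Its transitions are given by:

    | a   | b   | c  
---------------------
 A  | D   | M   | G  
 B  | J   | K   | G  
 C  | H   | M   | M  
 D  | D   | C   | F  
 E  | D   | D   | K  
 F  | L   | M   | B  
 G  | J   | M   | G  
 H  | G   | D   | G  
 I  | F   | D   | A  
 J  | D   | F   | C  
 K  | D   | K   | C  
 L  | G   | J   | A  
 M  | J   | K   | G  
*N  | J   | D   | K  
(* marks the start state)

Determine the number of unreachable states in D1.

2

Starting at N and following transitions, the reachable set is {A, B, C, D, F, G, H, J, K, L, M, N}. That leaves E, I unreachable — 2 in total.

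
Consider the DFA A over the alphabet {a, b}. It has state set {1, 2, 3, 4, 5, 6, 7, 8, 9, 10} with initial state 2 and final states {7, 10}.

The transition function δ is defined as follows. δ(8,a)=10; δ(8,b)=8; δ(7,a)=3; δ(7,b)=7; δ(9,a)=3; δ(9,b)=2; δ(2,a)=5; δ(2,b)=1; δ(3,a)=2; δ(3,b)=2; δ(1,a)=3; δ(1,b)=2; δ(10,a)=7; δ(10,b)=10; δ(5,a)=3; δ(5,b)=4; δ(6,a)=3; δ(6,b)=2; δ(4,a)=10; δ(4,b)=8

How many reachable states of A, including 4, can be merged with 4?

2

States {6,9} cannot be reached from the start state, so discard them.
P0 = {7,10} | {1,2,3,4,5,8}.
Split {7,10} by δ(·,a) → {7} and {10}.
Split {1,2,3,4,5,8} by δ(·,a) → {1,2,3,5} and {4,8}.
Refine {1,2,3,5} on symbol b: members go to different blocks, giving {1,2,3} and {5}.
Refine {1,2,3} on symbol a: members go to different blocks, giving {1,3} and {2}.
Split {1,3} by δ(·,a) → {1} and {3}.
The partition is now stable with 7 blocks: {7} | {1} | {10} | {4,8} | {5} | {2} | {3}.
The equivalence class containing 4 is {4,8}, of size 2.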